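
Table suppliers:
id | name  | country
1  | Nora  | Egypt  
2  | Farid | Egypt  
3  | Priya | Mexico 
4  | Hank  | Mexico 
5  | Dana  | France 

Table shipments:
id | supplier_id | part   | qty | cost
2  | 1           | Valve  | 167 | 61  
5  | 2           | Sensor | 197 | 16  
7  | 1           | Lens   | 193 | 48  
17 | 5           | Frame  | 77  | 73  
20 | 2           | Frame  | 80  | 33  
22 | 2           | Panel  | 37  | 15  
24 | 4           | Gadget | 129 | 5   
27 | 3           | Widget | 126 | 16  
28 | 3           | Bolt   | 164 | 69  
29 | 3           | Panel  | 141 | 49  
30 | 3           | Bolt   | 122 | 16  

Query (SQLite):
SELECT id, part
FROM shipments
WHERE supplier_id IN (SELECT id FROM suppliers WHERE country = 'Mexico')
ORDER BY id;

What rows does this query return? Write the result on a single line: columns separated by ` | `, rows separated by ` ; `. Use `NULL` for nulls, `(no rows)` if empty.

Inner query: suppliers.id where country = 'Mexico'.
Outer: keep shipments rows whose supplier_id is in that set.
Inner query → {3, 4}

24 | Gadget ; 27 | Widget ; 28 | Bolt ; 29 | Panel ; 30 | Bolt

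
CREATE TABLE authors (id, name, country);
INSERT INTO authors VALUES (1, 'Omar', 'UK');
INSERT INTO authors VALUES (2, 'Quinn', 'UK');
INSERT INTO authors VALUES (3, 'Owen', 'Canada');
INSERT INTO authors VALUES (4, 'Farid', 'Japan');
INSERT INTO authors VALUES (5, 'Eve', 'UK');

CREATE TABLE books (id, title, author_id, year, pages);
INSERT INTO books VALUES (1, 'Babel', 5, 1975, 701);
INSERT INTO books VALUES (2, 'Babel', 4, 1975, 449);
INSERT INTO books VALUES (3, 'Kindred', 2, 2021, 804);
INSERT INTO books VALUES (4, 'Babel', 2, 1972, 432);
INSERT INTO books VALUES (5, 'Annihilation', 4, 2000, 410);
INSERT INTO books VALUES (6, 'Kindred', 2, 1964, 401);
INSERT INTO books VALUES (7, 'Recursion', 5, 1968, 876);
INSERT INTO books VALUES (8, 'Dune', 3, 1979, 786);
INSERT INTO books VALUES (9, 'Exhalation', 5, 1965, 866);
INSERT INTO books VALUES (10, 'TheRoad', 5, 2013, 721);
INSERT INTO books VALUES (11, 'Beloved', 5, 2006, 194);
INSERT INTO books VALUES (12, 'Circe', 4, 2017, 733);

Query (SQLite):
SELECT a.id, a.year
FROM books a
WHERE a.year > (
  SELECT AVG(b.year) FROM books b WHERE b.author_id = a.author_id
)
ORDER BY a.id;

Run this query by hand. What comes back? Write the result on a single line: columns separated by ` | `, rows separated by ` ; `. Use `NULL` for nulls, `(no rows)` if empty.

3 | 2021 ; 5 | 2000 ; 10 | 2013 ; 11 | 2006 ; 12 | 2017

For each books row a, compute AVG(year) over rows sharing a.author_id.
Keep row a if a.year > that per-group AVG.
  author_id=2: AVG(year) = 1985.666667
  author_id=3: AVG(year) = 1979.0
  author_id=4: AVG(year) = 1997.333333
  author_id=5: AVG(year) = 1985.4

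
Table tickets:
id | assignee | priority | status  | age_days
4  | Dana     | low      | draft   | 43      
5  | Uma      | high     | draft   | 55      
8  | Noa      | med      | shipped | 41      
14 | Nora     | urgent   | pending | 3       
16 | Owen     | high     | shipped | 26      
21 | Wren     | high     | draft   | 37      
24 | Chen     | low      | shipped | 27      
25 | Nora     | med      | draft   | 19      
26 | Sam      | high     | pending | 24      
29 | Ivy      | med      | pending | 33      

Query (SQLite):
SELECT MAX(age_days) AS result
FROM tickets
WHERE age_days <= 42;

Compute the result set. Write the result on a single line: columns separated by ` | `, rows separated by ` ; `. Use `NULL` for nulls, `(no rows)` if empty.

41

Rows where age_days <= 42 → age_days values: [41, 3, 26, 37, 27, 19, 24, 33].
MAX of non-NULL values = 41.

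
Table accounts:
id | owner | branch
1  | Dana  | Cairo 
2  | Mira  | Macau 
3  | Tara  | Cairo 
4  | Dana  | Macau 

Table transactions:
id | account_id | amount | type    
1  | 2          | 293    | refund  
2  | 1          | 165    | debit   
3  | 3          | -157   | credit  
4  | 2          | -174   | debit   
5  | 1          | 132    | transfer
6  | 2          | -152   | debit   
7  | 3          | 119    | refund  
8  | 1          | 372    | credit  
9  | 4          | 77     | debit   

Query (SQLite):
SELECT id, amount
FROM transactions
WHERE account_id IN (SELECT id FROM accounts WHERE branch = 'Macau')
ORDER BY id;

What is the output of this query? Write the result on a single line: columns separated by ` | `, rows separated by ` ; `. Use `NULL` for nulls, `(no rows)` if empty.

1 | 293 ; 4 | -174 ; 6 | -152 ; 9 | 77

Inner query: accounts.id where branch = 'Macau'.
Outer: keep transactions rows whose account_id is in that set.
Inner query → {2, 4}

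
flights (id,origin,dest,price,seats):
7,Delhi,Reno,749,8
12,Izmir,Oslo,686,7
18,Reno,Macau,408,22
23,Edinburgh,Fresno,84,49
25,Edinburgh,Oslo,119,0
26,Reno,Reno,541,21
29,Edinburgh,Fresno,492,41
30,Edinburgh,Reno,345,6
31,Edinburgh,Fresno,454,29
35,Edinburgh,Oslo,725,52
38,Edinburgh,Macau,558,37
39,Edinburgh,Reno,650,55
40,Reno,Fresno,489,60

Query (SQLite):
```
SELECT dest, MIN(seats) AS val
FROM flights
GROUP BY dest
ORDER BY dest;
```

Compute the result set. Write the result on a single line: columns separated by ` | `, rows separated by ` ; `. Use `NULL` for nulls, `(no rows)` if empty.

Fresno | 29 ; Macau | 22 ; Oslo | 0 ; Reno | 6

Partition flights by dest; compute MIN(seats) within each group.
  Fresno: ids {23, 29, 31, 40} → MIN(seats)=29
  Macau: ids {18, 38} → MIN(seats)=22
  Oslo: ids {12, 25, 35} → MIN(seats)=0
  Reno: ids {7, 26, 30, 39} → MIN(seats)=6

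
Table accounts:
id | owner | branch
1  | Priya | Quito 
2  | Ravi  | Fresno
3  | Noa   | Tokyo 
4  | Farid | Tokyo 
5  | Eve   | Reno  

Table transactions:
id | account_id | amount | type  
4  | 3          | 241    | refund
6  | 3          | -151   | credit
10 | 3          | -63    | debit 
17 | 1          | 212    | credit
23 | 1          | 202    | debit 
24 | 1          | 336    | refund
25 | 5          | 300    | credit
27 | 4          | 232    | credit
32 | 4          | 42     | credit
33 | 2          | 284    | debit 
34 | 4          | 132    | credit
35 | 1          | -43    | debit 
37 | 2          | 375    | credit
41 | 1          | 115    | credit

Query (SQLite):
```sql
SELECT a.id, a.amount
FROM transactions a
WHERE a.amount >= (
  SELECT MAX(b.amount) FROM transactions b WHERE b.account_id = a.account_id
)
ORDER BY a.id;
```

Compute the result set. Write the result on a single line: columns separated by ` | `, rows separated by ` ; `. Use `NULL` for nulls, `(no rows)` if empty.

For each transactions row a, compute MAX(amount) over rows sharing a.account_id.
Keep row a if a.amount >= that per-group MAX.
  account_id=1: MAX(amount) = 336
  account_id=2: MAX(amount) = 375
  account_id=3: MAX(amount) = 241
  account_id=4: MAX(amount) = 232
  account_id=5: MAX(amount) = 300

4 | 241 ; 24 | 336 ; 25 | 300 ; 27 | 232 ; 37 | 375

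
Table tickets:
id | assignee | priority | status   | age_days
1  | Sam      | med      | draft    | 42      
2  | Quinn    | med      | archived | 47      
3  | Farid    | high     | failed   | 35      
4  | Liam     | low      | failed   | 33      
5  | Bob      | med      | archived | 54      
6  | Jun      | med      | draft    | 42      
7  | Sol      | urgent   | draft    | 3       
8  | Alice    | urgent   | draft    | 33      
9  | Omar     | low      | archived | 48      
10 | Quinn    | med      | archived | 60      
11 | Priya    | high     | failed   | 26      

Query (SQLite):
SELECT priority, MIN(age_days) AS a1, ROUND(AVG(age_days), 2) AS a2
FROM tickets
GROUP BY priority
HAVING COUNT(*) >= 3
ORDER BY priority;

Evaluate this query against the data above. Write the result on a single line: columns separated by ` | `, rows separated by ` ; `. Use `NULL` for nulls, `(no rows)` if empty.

Group tickets by priority.
Per group compute: MIN(age_days), ROUND(AVG(age_days), 2).
HAVING: drop groups with fewer than 3 rows.
  high: ids {3, 11} → MIN(age_days)=26, ROUND(AVG(age_days), 2)=30.5
  low: ids {4, 9} → MIN(age_days)=33, ROUND(AVG(age_days), 2)=40.5
  med: ids {1, 2, 5, 6, 10} → MIN(age_days)=42, ROUND(AVG(age_days), 2)=49
  urgent: ids {7, 8} → MIN(age_days)=3, ROUND(AVG(age_days), 2)=18

med | 42 | 49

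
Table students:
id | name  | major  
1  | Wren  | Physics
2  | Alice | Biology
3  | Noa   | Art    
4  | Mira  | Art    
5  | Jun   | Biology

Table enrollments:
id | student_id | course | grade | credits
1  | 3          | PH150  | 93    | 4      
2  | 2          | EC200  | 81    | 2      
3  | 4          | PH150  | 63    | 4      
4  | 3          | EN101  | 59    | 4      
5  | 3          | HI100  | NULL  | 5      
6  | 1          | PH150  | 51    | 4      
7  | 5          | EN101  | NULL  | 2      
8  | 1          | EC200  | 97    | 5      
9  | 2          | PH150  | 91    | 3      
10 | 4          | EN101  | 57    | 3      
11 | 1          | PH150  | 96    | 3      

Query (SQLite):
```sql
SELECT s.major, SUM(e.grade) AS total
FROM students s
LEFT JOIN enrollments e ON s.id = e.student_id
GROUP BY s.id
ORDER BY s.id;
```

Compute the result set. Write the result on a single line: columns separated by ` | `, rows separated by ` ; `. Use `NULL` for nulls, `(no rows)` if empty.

LEFT JOIN keeps every students row; unmatched ones get NULL for enrollments columns.
Group by students.id and compute SUM(e.grade). SUM over an all-NULL group is NULL.
  1: ids {6, 8, 11} → SUM(e.grade)=244
  2: ids {2, 9} → SUM(e.grade)=172
  3: ids {1, 4, 5} → SUM(e.grade)=152
  4: ids {3, 10} → SUM(e.grade)=120
  5: ids {7} → SUM(e.grade)=NULL

Physics | 244 ; Biology | 172 ; Art | 152 ; Art | 120 ; Biology | NULL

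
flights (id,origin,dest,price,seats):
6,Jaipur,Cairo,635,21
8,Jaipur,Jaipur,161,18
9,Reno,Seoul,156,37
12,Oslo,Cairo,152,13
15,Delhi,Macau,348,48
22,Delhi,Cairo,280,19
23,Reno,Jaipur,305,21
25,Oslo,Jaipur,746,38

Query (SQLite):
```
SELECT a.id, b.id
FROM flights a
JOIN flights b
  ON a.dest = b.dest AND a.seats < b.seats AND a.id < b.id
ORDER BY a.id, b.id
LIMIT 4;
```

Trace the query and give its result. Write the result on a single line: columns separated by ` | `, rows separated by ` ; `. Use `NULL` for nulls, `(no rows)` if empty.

Pairs (a,b) with same dest, a.seats < b.seats, a.id < b.id.
dest groups: Cairo:{6,12,22} Jaipur:{8,23,25} Macau:{15} Seoul:{9}
Ordered by (a.id, b.id); first 4.

8 | 23 ; 8 | 25 ; 12 | 22 ; 23 | 25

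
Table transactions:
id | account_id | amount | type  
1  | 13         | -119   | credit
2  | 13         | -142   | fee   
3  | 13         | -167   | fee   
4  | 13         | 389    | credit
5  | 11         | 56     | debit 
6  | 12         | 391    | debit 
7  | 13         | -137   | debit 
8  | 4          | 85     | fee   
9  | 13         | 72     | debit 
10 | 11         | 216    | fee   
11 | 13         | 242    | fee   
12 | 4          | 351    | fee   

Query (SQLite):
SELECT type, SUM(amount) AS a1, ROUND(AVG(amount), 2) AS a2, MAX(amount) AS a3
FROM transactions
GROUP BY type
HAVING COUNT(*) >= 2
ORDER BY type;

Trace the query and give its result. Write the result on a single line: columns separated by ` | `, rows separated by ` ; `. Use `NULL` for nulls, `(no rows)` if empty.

Group transactions by type.
Per group compute: SUM(amount), ROUND(AVG(amount), 2), MAX(amount).
HAVING: drop groups with fewer than 2 rows.
  credit: ids {1, 4} → SUM(amount)=270, ROUND(AVG(amount), 2)=135, MAX(amount)=389
  debit: ids {5, 6, 7, 9} → SUM(amount)=382, ROUND(AVG(amount), 2)=95.5, MAX(amount)=391
  fee: ids {2, 3, 8, 10, 11, 12} → SUM(amount)=585, ROUND(AVG(amount), 2)=97.5, MAX(amount)=351

credit | 270 | 135 | 389 ; debit | 382 | 95.5 | 391 ; fee | 585 | 97.5 | 351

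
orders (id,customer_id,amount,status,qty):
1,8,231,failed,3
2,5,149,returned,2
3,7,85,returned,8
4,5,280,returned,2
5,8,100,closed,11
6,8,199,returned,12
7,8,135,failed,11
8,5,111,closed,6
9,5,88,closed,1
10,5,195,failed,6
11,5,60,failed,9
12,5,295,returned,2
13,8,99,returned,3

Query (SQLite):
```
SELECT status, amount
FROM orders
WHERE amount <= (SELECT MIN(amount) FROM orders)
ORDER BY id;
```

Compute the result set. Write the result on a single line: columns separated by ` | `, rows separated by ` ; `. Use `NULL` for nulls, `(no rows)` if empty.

Scalar subquery: MIN(amount) over all orders rows = 60.
Keep rows where amount <= that value.

failed | 60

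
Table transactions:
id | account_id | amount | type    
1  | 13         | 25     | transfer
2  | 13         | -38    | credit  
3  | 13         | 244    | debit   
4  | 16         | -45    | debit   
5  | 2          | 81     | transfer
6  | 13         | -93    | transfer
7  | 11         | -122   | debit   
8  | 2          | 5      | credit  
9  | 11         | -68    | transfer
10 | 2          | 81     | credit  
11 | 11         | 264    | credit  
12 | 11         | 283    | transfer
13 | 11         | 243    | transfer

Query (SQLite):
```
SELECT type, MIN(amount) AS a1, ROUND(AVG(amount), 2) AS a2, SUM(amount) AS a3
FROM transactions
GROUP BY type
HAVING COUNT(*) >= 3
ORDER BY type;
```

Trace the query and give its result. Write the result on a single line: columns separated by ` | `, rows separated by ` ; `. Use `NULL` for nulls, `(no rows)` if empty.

credit | -38 | 78 | 312 ; debit | -122 | 25.67 | 77 ; transfer | -93 | 78.5 | 471

Group transactions by type.
Per group compute: MIN(amount), ROUND(AVG(amount), 2), SUM(amount).
HAVING: drop groups with fewer than 3 rows.
  credit: ids {2, 8, 10, 11} → MIN(amount)=-38, ROUND(AVG(amount), 2)=78, SUM(amount)=312
  debit: ids {3, 4, 7} → MIN(amount)=-122, ROUND(AVG(amount), 2)=25.67, SUM(amount)=77
  transfer: ids {1, 5, 6, 9, 12, 13} → MIN(amount)=-93, ROUND(AVG(amount), 2)=78.5, SUM(amount)=471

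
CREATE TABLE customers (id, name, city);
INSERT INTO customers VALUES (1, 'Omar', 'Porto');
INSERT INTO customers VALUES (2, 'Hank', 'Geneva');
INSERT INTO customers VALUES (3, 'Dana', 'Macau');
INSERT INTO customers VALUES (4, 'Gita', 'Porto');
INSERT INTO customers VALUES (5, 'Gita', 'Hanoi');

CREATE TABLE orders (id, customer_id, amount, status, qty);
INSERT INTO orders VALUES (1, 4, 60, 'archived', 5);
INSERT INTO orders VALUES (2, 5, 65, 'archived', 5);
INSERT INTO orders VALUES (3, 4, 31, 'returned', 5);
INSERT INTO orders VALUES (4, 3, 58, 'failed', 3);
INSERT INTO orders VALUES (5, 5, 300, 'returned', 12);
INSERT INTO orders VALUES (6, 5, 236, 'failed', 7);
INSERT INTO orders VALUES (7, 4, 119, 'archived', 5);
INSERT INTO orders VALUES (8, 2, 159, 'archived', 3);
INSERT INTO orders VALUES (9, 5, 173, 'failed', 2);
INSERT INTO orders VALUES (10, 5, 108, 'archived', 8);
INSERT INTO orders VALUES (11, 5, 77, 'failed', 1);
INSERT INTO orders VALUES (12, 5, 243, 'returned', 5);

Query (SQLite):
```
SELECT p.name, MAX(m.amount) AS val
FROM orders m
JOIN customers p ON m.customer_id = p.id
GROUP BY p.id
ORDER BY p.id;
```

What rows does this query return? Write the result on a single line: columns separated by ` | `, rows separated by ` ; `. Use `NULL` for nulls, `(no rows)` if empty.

Join each orders row to its customers via customer_id.
Group joined rows by customers.id; compute MAX(m.amount) per group.
  2: ids {8} → MAX(m.amount)=159
  3: ids {4} → MAX(m.amount)=58
  4: ids {1, 3, 7} → MAX(m.amount)=119
  5: ids {2, 5, 6, 9, 10, 11, 12} → MAX(m.amount)=300

Hank | 159 ; Dana | 58 ; Gita | 119 ; Gita | 300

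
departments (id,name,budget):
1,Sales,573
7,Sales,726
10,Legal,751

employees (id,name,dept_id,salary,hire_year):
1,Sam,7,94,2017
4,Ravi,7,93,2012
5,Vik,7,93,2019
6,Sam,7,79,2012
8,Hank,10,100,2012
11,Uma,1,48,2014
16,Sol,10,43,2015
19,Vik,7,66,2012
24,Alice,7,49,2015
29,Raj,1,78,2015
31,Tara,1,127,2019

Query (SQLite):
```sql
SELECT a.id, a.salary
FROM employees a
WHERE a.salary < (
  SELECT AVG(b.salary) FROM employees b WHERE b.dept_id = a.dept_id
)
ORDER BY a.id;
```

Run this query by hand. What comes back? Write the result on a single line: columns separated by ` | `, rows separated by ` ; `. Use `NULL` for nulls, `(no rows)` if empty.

11 | 48 ; 16 | 43 ; 19 | 66 ; 24 | 49 ; 29 | 78

For each employees row a, compute AVG(salary) over rows sharing a.dept_id.
Keep row a if a.salary < that per-group AVG.
  dept_id=1: AVG(salary) = 84.333333
  dept_id=7: AVG(salary) = 79.0
  dept_id=10: AVG(salary) = 71.5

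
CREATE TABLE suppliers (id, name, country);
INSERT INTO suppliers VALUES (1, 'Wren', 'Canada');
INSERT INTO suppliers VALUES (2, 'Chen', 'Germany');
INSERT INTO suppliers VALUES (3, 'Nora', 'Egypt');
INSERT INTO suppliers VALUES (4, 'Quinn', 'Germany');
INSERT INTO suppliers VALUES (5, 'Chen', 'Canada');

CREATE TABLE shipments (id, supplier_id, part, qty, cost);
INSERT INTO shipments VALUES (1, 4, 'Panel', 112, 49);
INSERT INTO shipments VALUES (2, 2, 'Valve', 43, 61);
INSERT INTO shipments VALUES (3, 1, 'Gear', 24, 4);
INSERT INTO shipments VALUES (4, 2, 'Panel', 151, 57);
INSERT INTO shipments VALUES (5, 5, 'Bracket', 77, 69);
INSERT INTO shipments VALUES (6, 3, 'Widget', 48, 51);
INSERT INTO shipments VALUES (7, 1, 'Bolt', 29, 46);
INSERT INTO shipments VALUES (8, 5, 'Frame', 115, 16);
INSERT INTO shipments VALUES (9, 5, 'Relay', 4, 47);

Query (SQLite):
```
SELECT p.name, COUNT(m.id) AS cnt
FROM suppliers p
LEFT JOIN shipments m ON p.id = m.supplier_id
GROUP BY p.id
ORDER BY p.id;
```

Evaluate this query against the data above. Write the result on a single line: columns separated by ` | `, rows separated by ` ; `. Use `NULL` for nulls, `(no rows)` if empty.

Wren | 2 ; Chen | 2 ; Nora | 1 ; Quinn | 1 ; Chen | 3

LEFT JOIN keeps every suppliers row; unmatched ones get NULL for shipments columns.
Group by suppliers.id and compute COUNT(m.id). COUNT(col) of an all-NULL group is 0.
  1: ids {3, 7} → COUNT(m.id)=2
  2: ids {2, 4} → COUNT(m.id)=2
  3: ids {6} → COUNT(m.id)=1
  4: ids {1} → COUNT(m.id)=1
  5: ids {5, 8, 9} → COUNT(m.id)=3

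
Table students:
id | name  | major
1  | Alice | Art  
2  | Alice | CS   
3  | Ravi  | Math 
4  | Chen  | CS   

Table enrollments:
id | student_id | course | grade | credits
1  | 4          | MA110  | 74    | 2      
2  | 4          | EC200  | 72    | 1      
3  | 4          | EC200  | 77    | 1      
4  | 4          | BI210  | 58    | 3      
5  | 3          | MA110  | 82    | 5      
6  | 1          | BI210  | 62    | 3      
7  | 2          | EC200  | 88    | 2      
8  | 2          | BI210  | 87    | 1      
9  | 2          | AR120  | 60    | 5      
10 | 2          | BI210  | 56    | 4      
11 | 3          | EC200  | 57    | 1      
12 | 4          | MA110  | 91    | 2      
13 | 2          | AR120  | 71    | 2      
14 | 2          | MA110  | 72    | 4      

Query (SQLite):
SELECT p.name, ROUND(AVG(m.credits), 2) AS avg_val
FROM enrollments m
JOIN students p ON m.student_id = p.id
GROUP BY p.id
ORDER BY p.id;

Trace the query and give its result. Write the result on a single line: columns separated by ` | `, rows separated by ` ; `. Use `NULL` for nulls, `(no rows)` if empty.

Alice | 3 ; Alice | 3 ; Ravi | 3 ; Chen | 1.8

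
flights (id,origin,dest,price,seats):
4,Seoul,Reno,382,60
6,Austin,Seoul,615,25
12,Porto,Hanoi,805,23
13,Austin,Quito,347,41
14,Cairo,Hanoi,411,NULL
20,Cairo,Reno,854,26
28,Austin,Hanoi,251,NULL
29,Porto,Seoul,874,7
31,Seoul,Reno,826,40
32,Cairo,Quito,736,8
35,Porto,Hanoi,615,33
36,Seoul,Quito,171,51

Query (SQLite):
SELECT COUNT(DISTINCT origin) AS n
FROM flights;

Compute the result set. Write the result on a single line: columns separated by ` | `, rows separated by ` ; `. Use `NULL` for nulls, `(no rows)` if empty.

4

Count distinct non-NULL origin values.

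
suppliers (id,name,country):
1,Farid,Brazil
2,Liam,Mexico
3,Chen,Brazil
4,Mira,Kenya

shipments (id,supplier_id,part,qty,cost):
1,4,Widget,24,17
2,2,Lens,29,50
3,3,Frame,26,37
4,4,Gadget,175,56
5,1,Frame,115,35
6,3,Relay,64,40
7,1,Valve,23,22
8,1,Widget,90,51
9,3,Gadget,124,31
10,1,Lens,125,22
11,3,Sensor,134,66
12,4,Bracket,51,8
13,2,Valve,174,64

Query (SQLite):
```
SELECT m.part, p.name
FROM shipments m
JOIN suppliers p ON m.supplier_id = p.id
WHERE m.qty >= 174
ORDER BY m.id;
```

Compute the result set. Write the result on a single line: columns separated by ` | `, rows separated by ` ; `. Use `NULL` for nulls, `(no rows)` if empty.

Gadget | Mira ; Valve | Liam

Each shipments row matches the suppliers row where supplier_id = suppliers.id.
Then keep rows with m.qty >= 174.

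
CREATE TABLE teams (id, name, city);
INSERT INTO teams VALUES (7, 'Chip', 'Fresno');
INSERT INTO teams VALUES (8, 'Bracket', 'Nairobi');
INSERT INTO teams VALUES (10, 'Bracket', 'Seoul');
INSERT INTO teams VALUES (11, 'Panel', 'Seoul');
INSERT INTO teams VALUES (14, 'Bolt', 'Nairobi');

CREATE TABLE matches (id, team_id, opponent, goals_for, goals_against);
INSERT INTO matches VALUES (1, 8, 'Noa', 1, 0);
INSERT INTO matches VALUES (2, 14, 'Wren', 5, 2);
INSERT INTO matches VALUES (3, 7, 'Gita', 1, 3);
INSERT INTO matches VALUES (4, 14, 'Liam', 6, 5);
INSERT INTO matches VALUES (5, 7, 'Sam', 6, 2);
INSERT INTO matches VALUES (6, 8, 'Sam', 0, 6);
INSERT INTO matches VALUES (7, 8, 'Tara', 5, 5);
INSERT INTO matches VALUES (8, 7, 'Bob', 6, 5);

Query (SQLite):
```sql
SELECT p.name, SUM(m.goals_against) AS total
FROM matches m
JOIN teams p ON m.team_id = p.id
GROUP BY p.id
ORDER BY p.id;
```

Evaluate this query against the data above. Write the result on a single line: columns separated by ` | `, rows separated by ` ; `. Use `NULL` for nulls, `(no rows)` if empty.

Join each matches row to its teams via team_id.
Group joined rows by teams.id; compute SUM(m.goals_against) per group.
  7: ids {3, 5, 8} → SUM(m.goals_against)=10
  8: ids {1, 6, 7} → SUM(m.goals_against)=11
  14: ids {2, 4} → SUM(m.goals_against)=7

Chip | 10 ; Bracket | 11 ; Bolt | 7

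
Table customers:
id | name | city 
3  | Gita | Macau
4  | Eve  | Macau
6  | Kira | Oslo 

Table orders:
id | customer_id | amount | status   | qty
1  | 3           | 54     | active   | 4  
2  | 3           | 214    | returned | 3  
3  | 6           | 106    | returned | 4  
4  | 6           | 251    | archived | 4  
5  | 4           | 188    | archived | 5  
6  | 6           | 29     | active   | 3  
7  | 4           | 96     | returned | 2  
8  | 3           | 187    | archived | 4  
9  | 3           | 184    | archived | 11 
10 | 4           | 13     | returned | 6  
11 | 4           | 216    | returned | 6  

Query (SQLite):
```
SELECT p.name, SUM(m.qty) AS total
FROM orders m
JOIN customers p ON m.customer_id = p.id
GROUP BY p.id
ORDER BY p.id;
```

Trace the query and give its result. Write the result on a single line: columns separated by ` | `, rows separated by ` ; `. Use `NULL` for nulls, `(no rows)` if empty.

Gita | 22 ; Eve | 19 ; Kira | 11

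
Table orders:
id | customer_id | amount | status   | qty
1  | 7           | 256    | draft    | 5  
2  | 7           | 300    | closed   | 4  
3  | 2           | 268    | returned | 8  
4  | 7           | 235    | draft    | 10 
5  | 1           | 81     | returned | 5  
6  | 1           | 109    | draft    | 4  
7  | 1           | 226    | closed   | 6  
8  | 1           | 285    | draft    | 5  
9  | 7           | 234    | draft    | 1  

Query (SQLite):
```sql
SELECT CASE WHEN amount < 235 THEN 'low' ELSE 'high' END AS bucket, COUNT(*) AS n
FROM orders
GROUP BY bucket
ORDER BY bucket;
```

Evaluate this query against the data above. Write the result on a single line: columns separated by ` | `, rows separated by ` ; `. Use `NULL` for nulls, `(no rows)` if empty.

high | 5 ; low | 4

Bucket rows by amount < 235 → 'low' else 'high'; count each bucket.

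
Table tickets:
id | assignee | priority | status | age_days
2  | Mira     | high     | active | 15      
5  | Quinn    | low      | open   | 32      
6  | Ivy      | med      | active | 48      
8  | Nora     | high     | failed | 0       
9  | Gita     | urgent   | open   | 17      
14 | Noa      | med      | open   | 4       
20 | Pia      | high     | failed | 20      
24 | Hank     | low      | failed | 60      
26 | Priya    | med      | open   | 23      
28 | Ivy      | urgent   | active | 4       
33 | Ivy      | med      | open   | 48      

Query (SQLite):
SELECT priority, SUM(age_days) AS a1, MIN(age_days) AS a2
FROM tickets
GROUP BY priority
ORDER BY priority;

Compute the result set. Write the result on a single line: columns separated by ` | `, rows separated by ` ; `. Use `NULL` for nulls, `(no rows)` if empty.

high | 35 | 0 ; low | 92 | 32 ; med | 123 | 4 ; urgent | 21 | 4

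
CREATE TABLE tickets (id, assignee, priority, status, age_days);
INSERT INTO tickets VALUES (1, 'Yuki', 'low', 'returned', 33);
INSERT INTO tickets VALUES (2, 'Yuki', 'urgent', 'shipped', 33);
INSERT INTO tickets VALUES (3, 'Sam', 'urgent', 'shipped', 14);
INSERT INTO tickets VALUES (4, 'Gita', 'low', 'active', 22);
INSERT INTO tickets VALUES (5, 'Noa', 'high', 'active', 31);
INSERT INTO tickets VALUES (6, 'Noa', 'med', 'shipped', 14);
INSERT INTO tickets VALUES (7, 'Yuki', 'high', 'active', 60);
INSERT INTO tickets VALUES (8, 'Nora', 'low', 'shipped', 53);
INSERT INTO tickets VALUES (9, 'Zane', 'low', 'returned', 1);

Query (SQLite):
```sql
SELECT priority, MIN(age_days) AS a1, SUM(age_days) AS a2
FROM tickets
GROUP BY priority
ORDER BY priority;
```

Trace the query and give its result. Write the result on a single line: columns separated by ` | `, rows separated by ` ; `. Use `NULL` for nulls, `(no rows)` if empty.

high | 31 | 91 ; low | 1 | 109 ; med | 14 | 14 ; urgent | 14 | 47

Group tickets by priority.
Per group compute: MIN(age_days), SUM(age_days).
  high: ids {5, 7} → MIN(age_days)=31, SUM(age_days)=91
  low: ids {1, 4, 8, 9} → MIN(age_days)=1, SUM(age_days)=109
  med: ids {6} → MIN(age_days)=14, SUM(age_days)=14
  urgent: ids {2, 3} → MIN(age_days)=14, SUM(age_days)=47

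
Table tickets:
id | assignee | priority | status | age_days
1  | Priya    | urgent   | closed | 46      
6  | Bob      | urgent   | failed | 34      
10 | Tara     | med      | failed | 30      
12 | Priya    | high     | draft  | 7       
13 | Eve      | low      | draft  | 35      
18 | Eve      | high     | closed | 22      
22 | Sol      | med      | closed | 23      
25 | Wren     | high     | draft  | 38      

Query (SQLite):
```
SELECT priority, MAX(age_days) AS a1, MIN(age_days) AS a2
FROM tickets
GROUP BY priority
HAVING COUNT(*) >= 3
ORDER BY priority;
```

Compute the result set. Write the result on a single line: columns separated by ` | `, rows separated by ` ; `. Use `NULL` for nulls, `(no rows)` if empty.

high | 38 | 7

Group tickets by priority.
Per group compute: MAX(age_days), MIN(age_days).
HAVING: drop groups with fewer than 3 rows.
  high: ids {12, 18, 25} → MAX(age_days)=38, MIN(age_days)=7
  low: ids {13} → MAX(age_days)=35, MIN(age_days)=35
  med: ids {10, 22} → MAX(age_days)=30, MIN(age_days)=23
  urgent: ids {1, 6} → MAX(age_days)=46, MIN(age_days)=34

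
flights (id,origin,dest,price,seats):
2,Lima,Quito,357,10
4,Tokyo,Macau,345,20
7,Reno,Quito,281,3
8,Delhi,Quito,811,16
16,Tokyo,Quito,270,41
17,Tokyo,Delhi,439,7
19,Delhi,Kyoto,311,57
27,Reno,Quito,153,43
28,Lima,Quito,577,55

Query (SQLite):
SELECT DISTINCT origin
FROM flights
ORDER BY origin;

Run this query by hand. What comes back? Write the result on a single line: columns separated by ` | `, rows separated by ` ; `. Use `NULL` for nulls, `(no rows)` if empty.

Delhi ; Lima ; Reno ; Tokyo

Collect distinct origin values from flights.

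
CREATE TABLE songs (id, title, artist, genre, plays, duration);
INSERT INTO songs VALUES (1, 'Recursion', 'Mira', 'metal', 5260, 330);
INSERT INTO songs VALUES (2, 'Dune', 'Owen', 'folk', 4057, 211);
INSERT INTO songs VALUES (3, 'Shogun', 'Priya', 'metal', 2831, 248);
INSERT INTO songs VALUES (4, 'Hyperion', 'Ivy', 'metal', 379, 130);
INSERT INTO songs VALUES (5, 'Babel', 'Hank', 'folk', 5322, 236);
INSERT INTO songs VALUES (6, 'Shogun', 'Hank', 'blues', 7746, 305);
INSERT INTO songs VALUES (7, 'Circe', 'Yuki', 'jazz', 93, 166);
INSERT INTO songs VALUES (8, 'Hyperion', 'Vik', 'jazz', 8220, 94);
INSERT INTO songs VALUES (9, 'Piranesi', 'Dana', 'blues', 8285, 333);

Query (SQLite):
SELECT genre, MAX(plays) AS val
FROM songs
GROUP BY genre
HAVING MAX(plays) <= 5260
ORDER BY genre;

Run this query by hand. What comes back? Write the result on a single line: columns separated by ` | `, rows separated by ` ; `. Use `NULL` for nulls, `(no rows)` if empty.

metal | 5260

Partition songs by genre; compute MAX(plays) within each group.
HAVING: keep groups where MAX(plays) <= 5260.
  blues: ids {6, 9} → MAX(plays)=8285
  folk: ids {2, 5} → MAX(plays)=5322
  jazz: ids {7, 8} → MAX(plays)=8220
  metal: ids {1, 3, 4} → MAX(plays)=5260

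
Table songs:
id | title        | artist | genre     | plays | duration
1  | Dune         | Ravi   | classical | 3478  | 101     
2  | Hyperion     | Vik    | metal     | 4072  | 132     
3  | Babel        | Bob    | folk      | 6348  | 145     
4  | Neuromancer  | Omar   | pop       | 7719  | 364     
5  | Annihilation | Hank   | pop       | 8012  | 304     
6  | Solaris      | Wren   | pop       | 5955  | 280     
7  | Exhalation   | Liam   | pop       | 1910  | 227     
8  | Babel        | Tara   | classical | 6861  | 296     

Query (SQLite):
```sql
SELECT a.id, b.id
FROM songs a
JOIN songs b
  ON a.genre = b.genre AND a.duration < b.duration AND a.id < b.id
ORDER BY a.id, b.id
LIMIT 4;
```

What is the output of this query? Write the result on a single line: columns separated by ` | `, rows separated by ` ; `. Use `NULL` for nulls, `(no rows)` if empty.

Pairs (a,b) with same genre, a.duration < b.duration, a.id < b.id.
genre groups: classical:{1,8} folk:{3} metal:{2} pop:{4,5,6,7}
Ordered by (a.id, b.id); first 4.

1 | 8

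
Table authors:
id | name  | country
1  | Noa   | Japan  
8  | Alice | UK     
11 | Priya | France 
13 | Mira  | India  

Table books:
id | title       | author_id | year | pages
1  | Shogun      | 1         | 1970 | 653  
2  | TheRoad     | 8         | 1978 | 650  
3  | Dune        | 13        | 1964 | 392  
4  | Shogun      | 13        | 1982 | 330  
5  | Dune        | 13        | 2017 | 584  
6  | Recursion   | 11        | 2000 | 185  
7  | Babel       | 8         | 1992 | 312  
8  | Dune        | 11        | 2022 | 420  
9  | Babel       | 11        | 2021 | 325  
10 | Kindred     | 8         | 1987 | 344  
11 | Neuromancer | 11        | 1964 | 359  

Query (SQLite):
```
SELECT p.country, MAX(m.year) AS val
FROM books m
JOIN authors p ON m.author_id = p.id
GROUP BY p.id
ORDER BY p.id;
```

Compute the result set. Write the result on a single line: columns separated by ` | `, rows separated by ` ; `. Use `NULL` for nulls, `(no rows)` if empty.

Japan | 1970 ; UK | 1992 ; France | 2022 ; India | 2017

Join each books row to its authors via author_id.
Group joined rows by authors.id; compute MAX(m.year) per group.
  1: ids {1} → MAX(m.year)=1970
  8: ids {2, 7, 10} → MAX(m.year)=1992
  11: ids {6, 8, 9, 11} → MAX(m.year)=2022
  13: ids {3, 4, 5} → MAX(m.year)=2017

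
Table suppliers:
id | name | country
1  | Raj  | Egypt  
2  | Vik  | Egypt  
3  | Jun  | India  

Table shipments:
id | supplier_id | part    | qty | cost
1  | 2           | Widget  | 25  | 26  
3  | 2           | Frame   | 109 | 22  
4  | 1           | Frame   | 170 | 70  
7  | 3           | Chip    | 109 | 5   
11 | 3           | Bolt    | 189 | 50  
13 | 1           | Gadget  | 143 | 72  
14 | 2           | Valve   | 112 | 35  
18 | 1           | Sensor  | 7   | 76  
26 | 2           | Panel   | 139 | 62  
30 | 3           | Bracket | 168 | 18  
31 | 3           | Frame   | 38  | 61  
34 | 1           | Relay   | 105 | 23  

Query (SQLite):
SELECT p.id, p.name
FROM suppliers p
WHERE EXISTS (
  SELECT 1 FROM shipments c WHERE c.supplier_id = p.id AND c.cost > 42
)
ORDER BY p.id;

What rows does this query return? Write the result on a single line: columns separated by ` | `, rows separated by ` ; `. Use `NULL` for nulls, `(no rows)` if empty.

1 | Raj ; 2 | Vik ; 3 | Jun

For each suppliers row, check whether any shipments with matching supplier_id has cost > 42.
Keep rows where that is true.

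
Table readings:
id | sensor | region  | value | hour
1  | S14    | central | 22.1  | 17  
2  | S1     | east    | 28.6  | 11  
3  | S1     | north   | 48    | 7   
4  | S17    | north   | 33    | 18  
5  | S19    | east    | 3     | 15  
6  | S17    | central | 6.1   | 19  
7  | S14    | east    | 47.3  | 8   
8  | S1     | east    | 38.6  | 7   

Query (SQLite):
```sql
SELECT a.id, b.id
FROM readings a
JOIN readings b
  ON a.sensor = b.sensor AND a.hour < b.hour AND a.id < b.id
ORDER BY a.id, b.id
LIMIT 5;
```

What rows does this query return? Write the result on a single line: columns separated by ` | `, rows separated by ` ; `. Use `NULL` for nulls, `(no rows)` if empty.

4 | 6

Pairs (a,b) with same sensor, a.hour < b.hour, a.id < b.id.
sensor groups: S1:{2,3,8} S14:{1,7} S17:{4,6} S19:{5}
Ordered by (a.id, b.id); first 5.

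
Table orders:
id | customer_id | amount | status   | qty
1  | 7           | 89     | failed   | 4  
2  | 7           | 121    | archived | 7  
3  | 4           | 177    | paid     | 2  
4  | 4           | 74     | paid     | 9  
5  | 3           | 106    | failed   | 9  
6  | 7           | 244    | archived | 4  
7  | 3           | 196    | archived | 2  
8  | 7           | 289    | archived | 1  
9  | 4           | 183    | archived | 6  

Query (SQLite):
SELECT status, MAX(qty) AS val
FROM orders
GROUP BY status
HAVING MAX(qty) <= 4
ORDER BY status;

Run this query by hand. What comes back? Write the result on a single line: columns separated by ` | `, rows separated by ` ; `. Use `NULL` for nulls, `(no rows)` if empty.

Partition orders by status; compute MAX(qty) within each group.
HAVING: keep groups where MAX(qty) <= 4.
  archived: ids {2, 6, 7, 8, 9} → MAX(qty)=7
  failed: ids {1, 5} → MAX(qty)=9
  paid: ids {3, 4} → MAX(qty)=9

(no rows)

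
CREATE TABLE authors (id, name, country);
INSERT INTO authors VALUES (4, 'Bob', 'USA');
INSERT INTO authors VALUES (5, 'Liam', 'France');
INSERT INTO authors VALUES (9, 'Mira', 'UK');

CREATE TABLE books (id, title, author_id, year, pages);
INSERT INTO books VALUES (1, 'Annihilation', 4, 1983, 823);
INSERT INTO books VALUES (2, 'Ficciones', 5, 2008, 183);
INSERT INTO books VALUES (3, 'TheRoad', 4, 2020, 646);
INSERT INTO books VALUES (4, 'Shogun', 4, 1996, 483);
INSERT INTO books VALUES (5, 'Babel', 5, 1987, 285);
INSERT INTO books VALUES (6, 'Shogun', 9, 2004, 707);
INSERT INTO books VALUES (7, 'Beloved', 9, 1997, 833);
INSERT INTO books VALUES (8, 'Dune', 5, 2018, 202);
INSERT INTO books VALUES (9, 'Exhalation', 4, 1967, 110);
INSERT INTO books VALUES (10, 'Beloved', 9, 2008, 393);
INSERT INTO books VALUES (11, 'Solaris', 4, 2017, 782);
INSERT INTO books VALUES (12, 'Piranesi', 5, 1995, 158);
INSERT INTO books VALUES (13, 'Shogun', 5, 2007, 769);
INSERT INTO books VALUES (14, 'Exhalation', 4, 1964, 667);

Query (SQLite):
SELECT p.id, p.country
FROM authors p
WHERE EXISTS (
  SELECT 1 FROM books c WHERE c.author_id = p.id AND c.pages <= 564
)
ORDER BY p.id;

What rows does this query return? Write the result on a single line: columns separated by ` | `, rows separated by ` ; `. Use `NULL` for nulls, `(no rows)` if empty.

4 | USA ; 5 | France ; 9 | UK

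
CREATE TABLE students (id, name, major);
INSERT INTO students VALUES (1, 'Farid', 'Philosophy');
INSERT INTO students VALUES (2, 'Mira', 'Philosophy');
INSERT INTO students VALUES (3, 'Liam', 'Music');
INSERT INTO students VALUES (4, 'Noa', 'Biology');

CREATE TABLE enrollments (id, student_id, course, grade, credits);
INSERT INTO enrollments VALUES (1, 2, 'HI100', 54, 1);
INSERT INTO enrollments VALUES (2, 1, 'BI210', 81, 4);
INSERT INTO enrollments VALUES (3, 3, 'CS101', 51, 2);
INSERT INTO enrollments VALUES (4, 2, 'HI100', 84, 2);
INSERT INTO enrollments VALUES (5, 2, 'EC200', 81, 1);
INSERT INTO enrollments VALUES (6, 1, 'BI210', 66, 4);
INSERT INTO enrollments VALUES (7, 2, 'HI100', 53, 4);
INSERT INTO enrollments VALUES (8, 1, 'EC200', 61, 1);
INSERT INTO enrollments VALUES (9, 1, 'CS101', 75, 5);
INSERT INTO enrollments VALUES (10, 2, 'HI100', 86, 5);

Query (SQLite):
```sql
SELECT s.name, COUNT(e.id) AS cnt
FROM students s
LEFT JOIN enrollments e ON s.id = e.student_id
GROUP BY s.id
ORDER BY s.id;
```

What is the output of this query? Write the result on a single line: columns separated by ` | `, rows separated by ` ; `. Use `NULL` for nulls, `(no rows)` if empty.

LEFT JOIN keeps every students row; unmatched ones get NULL for enrollments columns.
Group by students.id and compute COUNT(e.id). COUNT(col) of an all-NULL group is 0.
  1: ids {2, 6, 8, 9} → COUNT(e.id)=4
  2: ids {1, 4, 5, 7, 10} → COUNT(e.id)=5
  3: ids {3} → COUNT(e.id)=1
  4: ids {—} → COUNT(e.id)=0

Farid | 4 ; Mira | 5 ; Liam | 1 ; Noa | 0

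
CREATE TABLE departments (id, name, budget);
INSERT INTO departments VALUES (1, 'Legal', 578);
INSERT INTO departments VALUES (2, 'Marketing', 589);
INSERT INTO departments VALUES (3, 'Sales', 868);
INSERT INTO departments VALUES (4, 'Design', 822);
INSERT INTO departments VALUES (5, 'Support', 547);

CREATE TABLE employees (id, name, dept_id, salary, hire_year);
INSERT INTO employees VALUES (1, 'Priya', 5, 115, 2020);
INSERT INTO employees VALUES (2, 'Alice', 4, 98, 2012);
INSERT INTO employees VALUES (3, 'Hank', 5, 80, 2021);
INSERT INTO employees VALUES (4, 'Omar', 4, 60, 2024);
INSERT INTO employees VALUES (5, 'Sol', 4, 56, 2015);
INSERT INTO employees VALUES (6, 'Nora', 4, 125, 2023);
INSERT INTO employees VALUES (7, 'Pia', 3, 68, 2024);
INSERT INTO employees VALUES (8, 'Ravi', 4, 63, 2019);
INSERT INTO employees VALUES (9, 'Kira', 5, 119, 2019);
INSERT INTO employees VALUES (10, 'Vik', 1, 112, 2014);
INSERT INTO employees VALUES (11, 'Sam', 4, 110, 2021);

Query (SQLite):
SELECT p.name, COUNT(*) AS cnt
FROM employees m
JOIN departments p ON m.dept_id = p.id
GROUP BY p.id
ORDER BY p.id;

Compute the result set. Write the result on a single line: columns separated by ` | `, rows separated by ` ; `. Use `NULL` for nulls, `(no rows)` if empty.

Legal | 1 ; Sales | 1 ; Design | 6 ; Support | 3

Join each employees row to its departments via dept_id.
Group joined rows by departments.id; compute COUNT(*) per group.
  1: ids {10} → COUNT(*)=1
  3: ids {7} → COUNT(*)=1
  4: ids {2, 4, 5, 6, 8, 11} → COUNT(*)=6
  5: ids {1, 3, 9} → COUNT(*)=3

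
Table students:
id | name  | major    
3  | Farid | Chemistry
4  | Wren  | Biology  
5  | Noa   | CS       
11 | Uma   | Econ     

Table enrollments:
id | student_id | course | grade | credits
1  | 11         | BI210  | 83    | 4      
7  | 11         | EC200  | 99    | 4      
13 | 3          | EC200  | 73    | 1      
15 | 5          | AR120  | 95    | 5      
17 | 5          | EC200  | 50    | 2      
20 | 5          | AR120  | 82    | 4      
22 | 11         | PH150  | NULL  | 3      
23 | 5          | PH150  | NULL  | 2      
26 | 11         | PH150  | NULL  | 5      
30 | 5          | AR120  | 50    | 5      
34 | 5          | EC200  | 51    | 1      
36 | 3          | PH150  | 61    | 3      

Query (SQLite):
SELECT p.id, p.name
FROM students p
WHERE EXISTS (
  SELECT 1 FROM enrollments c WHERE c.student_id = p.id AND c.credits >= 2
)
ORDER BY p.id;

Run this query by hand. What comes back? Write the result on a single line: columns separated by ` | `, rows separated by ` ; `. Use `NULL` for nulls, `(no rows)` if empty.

3 | Farid ; 5 | Noa ; 11 | Uma

For each students row, check whether any enrollments with matching student_id has credits >= 2.
Keep rows where that is true.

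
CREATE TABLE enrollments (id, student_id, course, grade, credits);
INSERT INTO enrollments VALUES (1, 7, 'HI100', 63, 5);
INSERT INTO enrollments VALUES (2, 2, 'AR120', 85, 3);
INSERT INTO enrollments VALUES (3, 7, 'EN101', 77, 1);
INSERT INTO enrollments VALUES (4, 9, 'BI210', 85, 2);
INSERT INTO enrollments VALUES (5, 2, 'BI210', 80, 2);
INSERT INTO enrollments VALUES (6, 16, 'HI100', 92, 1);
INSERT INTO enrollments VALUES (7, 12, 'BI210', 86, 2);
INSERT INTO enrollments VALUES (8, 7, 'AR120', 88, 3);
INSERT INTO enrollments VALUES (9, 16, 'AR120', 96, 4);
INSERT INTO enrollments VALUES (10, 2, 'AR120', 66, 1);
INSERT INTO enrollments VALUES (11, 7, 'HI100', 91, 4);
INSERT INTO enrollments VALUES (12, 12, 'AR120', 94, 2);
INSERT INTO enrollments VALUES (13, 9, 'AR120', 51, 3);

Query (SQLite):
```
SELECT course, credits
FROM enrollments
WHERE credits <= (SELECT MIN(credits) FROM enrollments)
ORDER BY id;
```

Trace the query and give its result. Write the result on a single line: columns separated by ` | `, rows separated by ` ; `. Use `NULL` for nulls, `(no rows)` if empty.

EN101 | 1 ; HI100 | 1 ; AR120 | 1

Scalar subquery: MIN(credits) over all enrollments rows = 1.
Keep rows where credits <= that value.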